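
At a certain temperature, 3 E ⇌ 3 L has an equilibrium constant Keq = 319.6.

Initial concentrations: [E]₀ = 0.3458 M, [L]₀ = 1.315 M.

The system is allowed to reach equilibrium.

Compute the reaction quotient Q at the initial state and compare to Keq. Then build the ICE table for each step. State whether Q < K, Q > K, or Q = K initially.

Q₀ = 54.99; Q < K (proceeds forward)

Q₀ = 54.99 vs Keq = 319.6 ⇒ Q<K, forward
Step 1:
                  E         L
  I          0.3458     1.315
  C         -0.1339    0.1339
  E          0.2119     1.449
  solve Keq expr → x = 0.04463; check Q = 319.6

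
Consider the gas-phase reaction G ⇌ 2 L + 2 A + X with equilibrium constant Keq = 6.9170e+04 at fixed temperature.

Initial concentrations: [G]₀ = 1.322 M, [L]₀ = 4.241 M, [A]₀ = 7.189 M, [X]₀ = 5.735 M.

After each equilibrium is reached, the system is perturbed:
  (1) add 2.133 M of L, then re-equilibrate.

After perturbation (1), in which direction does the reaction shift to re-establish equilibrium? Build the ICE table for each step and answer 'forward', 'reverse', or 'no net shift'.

Q₀ = 4033 vs Keq = 6.9170e+04 ⇒ Q<K, forward
Step 1:
                   G          L          A          X
  I            1.322      4.241      7.189      5.735
  C           -1.001      2.003      2.003      1.001
  E           0.3207      6.244      9.192      6.736
  solve Keq expr → x = 1.001; check Q = 6.9170e+04
Then add 2.133 M of L.
Step 2:
                   G          L          A          X
  I           0.3207      8.377      9.192      6.736
  C           0.1632    -0.3265    -0.3265    -0.1632
  E            0.484       8.05      8.865      6.573
  solve Keq expr → x = -0.1632; check Q = 6.9170e+04

Direction: reverse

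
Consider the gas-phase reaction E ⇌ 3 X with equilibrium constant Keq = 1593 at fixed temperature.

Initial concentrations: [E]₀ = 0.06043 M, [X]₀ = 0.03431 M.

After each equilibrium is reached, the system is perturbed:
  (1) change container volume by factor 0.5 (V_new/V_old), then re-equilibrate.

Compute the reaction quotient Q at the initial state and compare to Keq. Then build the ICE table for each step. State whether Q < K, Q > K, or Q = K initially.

Q₀ = 6.6836e-04; Q < K (proceeds forward)

Q₀ = 6.6836e-04 vs Keq = 1593 ⇒ Q<K, forward
Step 1:
                  E         X
  Initial   0.06043   0.03431
  Change   -0.06042    0.1813
  Equil   6.2895e-06    0.2156
  solve Keq expr → x = 0.06042; check Q = 1593
Then change container volume by factor 0.5 (V_new/V_old).
Step 2:
                  E         X
  Initial 1.2579e-05    0.4312
  Change  3.7697e-05 -1.1309e-04
  Equil   5.0276e-05     0.431
  solve Keq expr → x = -3.7697e-05; check Q = 1593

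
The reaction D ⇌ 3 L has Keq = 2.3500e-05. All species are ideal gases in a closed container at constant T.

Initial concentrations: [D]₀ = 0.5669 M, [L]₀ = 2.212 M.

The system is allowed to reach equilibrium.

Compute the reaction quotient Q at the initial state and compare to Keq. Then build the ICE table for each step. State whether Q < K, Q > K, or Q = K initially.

Q₀ = 19.09; Q > K (proceeds reverse)

Q₀ = 19.09 vs Keq = 2.3500e-05 ⇒ Q>K, reverse
Step 1:
                  D         L
  I          0.5669     2.212
  C          0.7269    -2.181
  E           1.294   0.03121
  solve Keq expr → x = -0.7269; check Q = 2.3500e-05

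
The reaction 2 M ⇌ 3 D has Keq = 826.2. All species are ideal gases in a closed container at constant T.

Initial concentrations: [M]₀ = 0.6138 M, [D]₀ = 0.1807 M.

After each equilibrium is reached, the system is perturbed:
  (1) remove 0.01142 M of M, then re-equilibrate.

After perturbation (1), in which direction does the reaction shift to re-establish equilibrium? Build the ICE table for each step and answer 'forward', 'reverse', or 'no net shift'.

Direction: reverse

Q₀ = 0.01566 vs Keq = 826.2 ⇒ Q<K, forward
Step 1:
                  M         D
  I          0.6138    0.1807
  C         -0.5766    0.8649
  E          0.0372     1.046
  solve Keq expr → x = 0.2883; check Q = 826.2
Then remove 0.01142 M of M.
Step 2:
                  M         D
  I         0.02578     1.046
  C         0.01058  -0.01586
  E         0.03635      1.03
  solve Keq expr → x = -0.005288; check Q = 826.2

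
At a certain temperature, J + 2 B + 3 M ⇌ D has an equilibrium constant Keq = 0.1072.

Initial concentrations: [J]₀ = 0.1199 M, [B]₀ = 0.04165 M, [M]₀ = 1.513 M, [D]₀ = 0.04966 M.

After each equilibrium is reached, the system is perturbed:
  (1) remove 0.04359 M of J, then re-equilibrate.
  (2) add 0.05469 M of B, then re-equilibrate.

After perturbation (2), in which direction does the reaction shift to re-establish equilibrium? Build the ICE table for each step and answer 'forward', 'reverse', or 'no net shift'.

Direction: forward

Q₀ = 68.94 vs Keq = 0.1072 ⇒ Q>K, reverse
Step 1:
                   J          B          M          D
  I           0.1199    0.04165      1.513    0.04966
  C           0.0481     0.0962     0.1443    -0.0481
  E            0.168     0.1379      1.657   0.001558
  solve Keq expr → x = -0.0481; check Q = 0.1072
Then remove 0.04359 M of J.
Step 2:
                   J          B          M          D
  I           0.1244     0.1379      1.657   0.001558
  C       3.8524e-04 7.7047e-04   0.001156 -3.8524e-04
  E           0.1248     0.1386      1.658   0.001173
  solve Keq expr → x = -3.8524e-04; check Q = 0.1072
Then add 0.05469 M of B.
Step 3:
                   J          B          M          D
  I           0.1248     0.1933      1.658   0.001173
  C        -0.001029  -0.002058  -0.003086   0.001029
  E           0.1238     0.1913      1.655   0.002202
  solve Keq expr → x = 0.001029; check Q = 0.1072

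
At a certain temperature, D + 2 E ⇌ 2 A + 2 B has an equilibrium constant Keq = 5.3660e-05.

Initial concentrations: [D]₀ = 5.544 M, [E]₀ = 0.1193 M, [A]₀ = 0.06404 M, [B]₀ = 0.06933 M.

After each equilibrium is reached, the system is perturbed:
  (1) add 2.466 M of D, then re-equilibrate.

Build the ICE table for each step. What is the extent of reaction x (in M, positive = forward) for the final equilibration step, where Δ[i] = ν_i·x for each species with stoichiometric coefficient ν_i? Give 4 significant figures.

x = 0.001955 M

Q₀ = 2.4983e-04 vs Keq = 5.3660e-05 ⇒ Q>K, reverse
Step 1:
                  D         E         A         B
  I           5.544    0.1193   0.06404   0.06933
  C         0.00897   0.01794  -0.01794  -0.01794
  E           5.553    0.1372    0.0461   0.05139
  solve Keq expr → x = -0.00897; check Q = 5.3660e-05
Then add 2.466 M of D.
Step 2:
                  D         E         A         B
  I           8.019    0.1372    0.0461   0.05139
  C       -0.001955 -0.003909  0.003909  0.003909
  E           8.017    0.1333   0.05001    0.0553
  solve Keq expr → x = 0.001955; check Q = 5.3660e-05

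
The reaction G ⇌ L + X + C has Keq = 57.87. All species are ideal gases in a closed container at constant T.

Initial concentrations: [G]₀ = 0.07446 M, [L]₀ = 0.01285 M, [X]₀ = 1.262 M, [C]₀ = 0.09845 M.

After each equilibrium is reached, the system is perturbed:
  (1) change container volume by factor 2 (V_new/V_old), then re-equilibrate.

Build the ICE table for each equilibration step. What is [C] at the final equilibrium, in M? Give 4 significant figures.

Q₀ = 0.02144 vs Keq = 57.87 ⇒ Q<K, forward
Step 1:
                   G          L          X          C
  I          0.07446    0.01285      1.262    0.09845
  C         -0.07411    0.07411    0.07411    0.07411
  E       3.4648e-04    0.08696      1.336     0.1726
  solve Keq expr → x = 0.07411; check Q = 57.87
Then change container volume by factor 2 (V_new/V_old).
Step 2:
                   G          L          X          C
  I       1.7324e-04    0.04348     0.6681    0.08628
  C       -1.2973e-04 1.2973e-04 1.2973e-04 1.2973e-04
  E       4.3513e-05    0.04361     0.6682    0.08641
  solve Keq expr → x = 1.2973e-04; check Q = 57.87

[C]_eq = 0.08641 M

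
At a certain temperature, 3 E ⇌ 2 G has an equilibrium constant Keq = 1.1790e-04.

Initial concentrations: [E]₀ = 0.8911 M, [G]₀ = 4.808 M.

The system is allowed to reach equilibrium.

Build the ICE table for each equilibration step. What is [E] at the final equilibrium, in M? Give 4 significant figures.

Q₀ = 32.67 vs Keq = 1.1790e-04 ⇒ Q>K, reverse
Step 1:
                    E           G
  I            0.8911       4.808
  C              6.86      -4.574
  E             7.752      0.2343
  solve Keq expr → x = -2.287; check Q = 1.1790e-04

[E]_eq = 7.752 M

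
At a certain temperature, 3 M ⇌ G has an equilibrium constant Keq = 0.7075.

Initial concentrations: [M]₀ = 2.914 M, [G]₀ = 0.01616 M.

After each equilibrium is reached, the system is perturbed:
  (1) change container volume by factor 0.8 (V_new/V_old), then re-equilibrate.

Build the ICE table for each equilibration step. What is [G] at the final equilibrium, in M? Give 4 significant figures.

[G]_eq = 0.8764 M

Q₀ = 6.5309e-04 vs Keq = 0.7075 ⇒ Q<K, forward
Step 1:
                  M         G
  Initial     2.914   0.01616
  Change     -1.936    0.6454
  Equil      0.9779    0.6615
  solve Keq expr → x = 0.6454; check Q = 0.7075
Then change container volume by factor 0.8 (V_new/V_old).
Step 2:
                  M         G
  Initial     1.222    0.8269
  Change    -0.1484   0.04945
  Equil       1.074    0.8764
  solve Keq expr → x = 0.04945; check Q = 0.7075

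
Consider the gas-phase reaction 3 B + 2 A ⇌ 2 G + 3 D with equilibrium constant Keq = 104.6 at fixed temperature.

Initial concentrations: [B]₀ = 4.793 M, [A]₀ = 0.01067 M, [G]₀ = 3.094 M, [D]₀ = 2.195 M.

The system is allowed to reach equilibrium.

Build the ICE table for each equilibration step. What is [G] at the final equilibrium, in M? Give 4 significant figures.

Q₀ = 8076 vs Keq = 104.6 ⇒ Q>K, reverse
Step 1:
                   B          A          G          D
  init         4.793    0.01067      3.094      2.195
  Δ           0.1073    0.07151   -0.07151    -0.1073
  eq             4.9    0.08218      3.022      2.088
  solve Keq expr → x = -0.03576; check Q = 104.6

[G]_eq = 3.022 M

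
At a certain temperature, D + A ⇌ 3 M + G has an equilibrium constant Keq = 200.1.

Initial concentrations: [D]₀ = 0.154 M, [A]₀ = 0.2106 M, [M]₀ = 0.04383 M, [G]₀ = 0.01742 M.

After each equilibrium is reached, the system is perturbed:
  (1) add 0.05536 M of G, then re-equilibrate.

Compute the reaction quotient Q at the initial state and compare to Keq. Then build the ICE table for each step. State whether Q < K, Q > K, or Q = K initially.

Q₀ = 4.5226e-05; Q < K (proceeds forward)

Q₀ = 4.5226e-05 vs Keq = 200.1 ⇒ Q<K, forward
Step 1:
                    D           A           M           G
  Initial       0.154      0.2106     0.04383     0.01742
  Change      -0.1522     -0.1522      0.4565      0.1522
  Equil      0.001818     0.05842      0.5004      0.1696
  solve Keq expr → x = 0.1522; check Q = 200.1
Then add 0.05536 M of G.
Step 2:
                    D           A           M           G
  Initial    0.001818     0.05842      0.5004       0.225
  Change   5.4223e-04  5.4223e-04   -0.001627 -5.4223e-04
  Equil       0.00236     0.05896      0.4988      0.2244
  solve Keq expr → x = -5.4223e-04; check Q = 200.1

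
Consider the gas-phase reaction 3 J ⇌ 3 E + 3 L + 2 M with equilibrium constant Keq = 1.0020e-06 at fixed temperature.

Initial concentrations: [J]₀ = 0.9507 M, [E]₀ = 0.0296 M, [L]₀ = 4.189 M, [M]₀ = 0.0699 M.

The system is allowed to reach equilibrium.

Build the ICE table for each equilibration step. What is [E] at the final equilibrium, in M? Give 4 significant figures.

Q₀ = 1.0840e-05 vs Keq = 1.0020e-06 ⇒ Q>K, reverse
Step 1:
                  J         E         L         M
  Initial    0.9507    0.0296     4.189    0.0699
  Change    0.01454  -0.01454  -0.01454 -0.009692
  Equil      0.9652   0.01506     4.174   0.06021
  solve Keq expr → x = -0.004846; check Q = 1.0020e-06

[E]_eq = 0.01506 M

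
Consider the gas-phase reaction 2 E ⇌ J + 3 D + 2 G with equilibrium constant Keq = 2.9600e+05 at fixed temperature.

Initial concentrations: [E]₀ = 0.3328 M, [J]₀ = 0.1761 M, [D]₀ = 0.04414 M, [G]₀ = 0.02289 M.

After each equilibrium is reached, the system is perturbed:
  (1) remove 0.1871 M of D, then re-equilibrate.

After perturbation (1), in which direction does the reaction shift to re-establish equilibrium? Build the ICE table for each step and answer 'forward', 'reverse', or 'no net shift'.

Direction: forward

Q₀ = 7.1644e-08 vs Keq = 2.9600e+05 ⇒ Q<K, forward
Step 1:
                    E           J           D           G
  I            0.3328      0.1761     0.04414     0.02289
  C           -0.3326      0.1663       0.499      0.3326
  E        1.5306e-04      0.3424      0.5431      0.3555
  solve Keq expr → x = 0.1663; check Q = 2.9600e+05
Then remove 0.1871 M of D.
Step 2:
                    E           J           D           G
  I        1.5306e-04      0.3424       0.356      0.3555
  C       -7.1770e-05  3.5885e-05  1.0765e-04  7.1770e-05
  E        8.1287e-05      0.3425      0.3561      0.3556
  solve Keq expr → x = 3.5885e-05; check Q = 2.9600e+05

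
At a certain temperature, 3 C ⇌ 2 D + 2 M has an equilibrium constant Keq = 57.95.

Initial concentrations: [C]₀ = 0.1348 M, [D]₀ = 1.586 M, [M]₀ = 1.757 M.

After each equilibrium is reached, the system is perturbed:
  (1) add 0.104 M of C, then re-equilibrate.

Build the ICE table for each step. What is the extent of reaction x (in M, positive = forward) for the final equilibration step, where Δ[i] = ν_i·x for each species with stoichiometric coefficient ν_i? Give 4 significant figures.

Q₀ = 3170 vs Keq = 57.95 ⇒ Q>K, reverse
Step 1:
                  C         D         M
  init       0.1348     1.586     1.757
  Δ          0.2974   -0.1983   -0.1983
  eq         0.4322     1.388     1.559
  solve Keq expr → x = -0.09914; check Q = 57.95
Then add 0.104 M of C.
Step 2:
                  C         D         M
  init       0.5362     1.388     1.559
  Δ        -0.08233   0.05488   0.05488
  eq         0.4539     1.443     1.614
  solve Keq expr → x = 0.02744; check Q = 57.95

x = 0.02744 M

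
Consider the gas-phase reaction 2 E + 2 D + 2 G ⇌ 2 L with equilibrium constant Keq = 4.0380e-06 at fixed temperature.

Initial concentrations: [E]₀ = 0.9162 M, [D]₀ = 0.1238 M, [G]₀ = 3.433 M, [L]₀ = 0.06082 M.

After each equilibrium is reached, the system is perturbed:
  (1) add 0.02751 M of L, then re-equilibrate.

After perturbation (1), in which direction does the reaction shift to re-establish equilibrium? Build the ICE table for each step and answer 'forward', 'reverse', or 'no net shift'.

Q₀ = 0.0244 vs Keq = 4.0380e-06 ⇒ Q>K, reverse
Step 1:
                  E         D         G         L
  Initial    0.9162    0.1238     3.433   0.06082
  Change    0.05956   0.05956   0.05956  -0.05956
  Equil      0.9758    0.1834     3.493  0.001256
  solve Keq expr → x = -0.02978; check Q = 4.0380e-06
Then add 0.02751 M of L.
Step 2:
                  E         D         G         L
  Initial    0.9758    0.1834     3.493   0.02877
  Change    0.02727   0.02727   0.02727  -0.02727
  Equil       1.003    0.2106      3.52  0.001494
  solve Keq expr → x = -0.01364; check Q = 4.0380e-06

Direction: reverse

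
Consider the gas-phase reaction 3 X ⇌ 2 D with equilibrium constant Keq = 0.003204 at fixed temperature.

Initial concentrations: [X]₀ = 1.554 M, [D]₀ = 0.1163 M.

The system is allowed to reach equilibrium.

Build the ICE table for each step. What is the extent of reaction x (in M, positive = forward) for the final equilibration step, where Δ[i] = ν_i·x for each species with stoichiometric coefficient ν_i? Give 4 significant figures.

Q₀ = 0.003604 vs Keq = 0.003204 ⇒ Q>K, reverse
Step 1:
                    X           D
  Initial       1.554      0.1163
  Change     0.008602   -0.005735
  Equil         1.563      0.1106
  solve Keq expr → x = -0.002867; check Q = 0.003204

x = -0.002867 M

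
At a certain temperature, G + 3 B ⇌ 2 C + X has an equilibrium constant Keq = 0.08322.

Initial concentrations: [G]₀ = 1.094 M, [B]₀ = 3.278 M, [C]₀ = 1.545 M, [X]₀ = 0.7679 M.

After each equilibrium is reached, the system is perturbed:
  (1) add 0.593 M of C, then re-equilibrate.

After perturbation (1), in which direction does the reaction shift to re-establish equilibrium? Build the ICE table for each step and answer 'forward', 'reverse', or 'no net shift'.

Q₀ = 0.04757 vs Keq = 0.08322 ⇒ Q<K, forward
Step 1:
                  G         B         C         X
  I           1.094     3.278     1.545    0.7679
  C        -0.07453   -0.2236    0.1491   0.07453
  E           1.019     3.054     1.694    0.8424
  solve Keq expr → x = 0.07453; check Q = 0.08322
Then add 0.593 M of C.
Step 2:
                  G         B         C         X
  I           1.019     3.054     2.287    0.8424
  C         0.08775    0.2633   -0.1755  -0.08775
  E           1.107     3.318     2.112    0.7547
  solve Keq expr → x = -0.08775; check Q = 0.08322

Direction: reverse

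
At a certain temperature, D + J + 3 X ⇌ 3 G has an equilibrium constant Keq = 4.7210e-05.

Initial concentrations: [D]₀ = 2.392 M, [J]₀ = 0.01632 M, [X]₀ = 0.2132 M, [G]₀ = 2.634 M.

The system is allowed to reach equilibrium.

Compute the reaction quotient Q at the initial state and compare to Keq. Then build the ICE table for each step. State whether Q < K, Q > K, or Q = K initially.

Q₀ = 4.8306e+04; Q > K (proceeds reverse)

Q₀ = 4.8306e+04 vs Keq = 4.7210e-05 ⇒ Q>K, reverse
Step 1:
                    D           J           X           G
  Initial       2.392     0.01632      0.2132       2.634
  Change       0.8323      0.8323       2.497      -2.497
  Equil         3.224      0.8487        2.71       0.137
  solve Keq expr → x = -0.8323; check Q = 4.7210e-05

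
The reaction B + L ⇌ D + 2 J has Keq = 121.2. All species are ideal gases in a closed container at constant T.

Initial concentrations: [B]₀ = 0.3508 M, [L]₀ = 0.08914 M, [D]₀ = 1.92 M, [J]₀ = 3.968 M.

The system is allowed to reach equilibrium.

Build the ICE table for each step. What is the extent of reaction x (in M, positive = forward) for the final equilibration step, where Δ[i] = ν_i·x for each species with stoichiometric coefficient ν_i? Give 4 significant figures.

Q₀ = 966.7 vs Keq = 121.2 ⇒ Q>K, reverse
Step 1:
                    B           L           D           J
  I            0.3508     0.08914        1.92       3.968
  C            0.2184      0.2184     -0.2184     -0.4368
  E            0.5692      0.3076       1.702       3.531
  solve Keq expr → x = -0.2184; check Q = 121.2

x = -0.2184 M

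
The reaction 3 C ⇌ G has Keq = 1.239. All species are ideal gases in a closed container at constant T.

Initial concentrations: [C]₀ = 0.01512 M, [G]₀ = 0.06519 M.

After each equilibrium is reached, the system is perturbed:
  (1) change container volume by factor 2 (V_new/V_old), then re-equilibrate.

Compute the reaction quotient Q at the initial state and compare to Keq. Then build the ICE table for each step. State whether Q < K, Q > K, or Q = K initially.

Q₀ = 1.8859e+04; Q > K (proceeds reverse)

Q₀ = 1.8859e+04 vs Keq = 1.239 ⇒ Q>K, reverse
Step 1:
                  C         G
  I         0.01512   0.06519
  C          0.1714  -0.05715
  E          0.1866  0.008045
  solve Keq expr → x = -0.05715; check Q = 1.239
Then change container volume by factor 2 (V_new/V_old).
Step 2:
                  C         G
  I         0.09328  0.004022
  C        0.008184 -0.002728
  E          0.1015  0.001294
  solve Keq expr → x = -0.002728; check Q = 1.239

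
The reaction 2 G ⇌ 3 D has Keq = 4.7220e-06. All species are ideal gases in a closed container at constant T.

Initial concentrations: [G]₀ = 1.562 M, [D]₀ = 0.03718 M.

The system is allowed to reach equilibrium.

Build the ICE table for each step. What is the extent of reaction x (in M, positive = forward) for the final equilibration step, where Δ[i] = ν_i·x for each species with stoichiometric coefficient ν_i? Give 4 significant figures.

x = -0.004834 M

Q₀ = 2.1065e-05 vs Keq = 4.7220e-06 ⇒ Q>K, reverse
Step 1:
                   G          D
  I            1.562    0.03718
  C         0.009668    -0.0145
  E            1.572    0.02268
  solve Keq expr → x = -0.004834; check Q = 4.7220e-06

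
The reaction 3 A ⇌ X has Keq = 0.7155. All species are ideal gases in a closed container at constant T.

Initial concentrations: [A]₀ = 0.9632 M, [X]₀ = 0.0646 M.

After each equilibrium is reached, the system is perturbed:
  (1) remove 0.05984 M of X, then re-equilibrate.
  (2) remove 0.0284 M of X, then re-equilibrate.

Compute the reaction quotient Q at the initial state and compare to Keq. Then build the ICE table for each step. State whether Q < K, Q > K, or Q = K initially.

Q₀ = 0.07229; Q < K (proceeds forward)

Q₀ = 0.07229 vs Keq = 0.7155 ⇒ Q<K, forward
Step 1:
                    A           X
  Initial      0.9632      0.0646
  Change      -0.3359       0.112
  Equil        0.6273      0.1766
  solve Keq expr → x = 0.112; check Q = 0.7155
Then remove 0.05984 M of X.
Step 2:
                    A           X
  Initial      0.6273      0.1167
  Change     -0.05405     0.01802
  Equil        0.5732      0.1348
  solve Keq expr → x = 0.01802; check Q = 0.7155
Then remove 0.0284 M of X.
Step 3:
                    A           X
  Initial      0.5732      0.1064
  Change     -0.02828    0.009425
  Equil        0.5449      0.1158
  solve Keq expr → x = 0.009425; check Q = 0.7155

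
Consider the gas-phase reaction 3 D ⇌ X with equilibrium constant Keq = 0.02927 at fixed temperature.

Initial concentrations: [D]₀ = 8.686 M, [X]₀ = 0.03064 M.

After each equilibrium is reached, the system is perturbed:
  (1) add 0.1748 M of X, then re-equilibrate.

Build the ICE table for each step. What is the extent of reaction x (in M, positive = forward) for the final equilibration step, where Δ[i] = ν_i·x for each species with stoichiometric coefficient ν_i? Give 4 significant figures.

Q₀ = 4.6755e-05 vs Keq = 0.02927 ⇒ Q<K, forward
Step 1:
                    D           X
  init          8.686     0.03064
  Δ            -4.853       1.618
  eq            3.833       1.648
  solve Keq expr → x = 1.618; check Q = 0.02927
Then add 0.1748 M of X.
Step 2:
                    D           X
  init          3.833       1.823
  Δ            0.1054    -0.03512
  eq            3.938       1.788
  solve Keq expr → x = -0.03512; check Q = 0.02927

x = -0.03512 M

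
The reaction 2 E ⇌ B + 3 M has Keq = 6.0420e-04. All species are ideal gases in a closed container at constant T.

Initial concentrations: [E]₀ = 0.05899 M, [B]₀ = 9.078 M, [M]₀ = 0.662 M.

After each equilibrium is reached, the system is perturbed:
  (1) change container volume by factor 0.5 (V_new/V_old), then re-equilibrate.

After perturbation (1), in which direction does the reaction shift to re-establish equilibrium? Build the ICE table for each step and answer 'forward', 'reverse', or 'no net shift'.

Q₀ = 756.8 vs Keq = 6.0420e-04 ⇒ Q>K, reverse
Step 1:
                    E           B           M
  Initial     0.05899       9.078       0.662
  Change       0.4246     -0.2123     -0.6368
  Equil        0.4835       8.866     0.02516
  solve Keq expr → x = -0.2123; check Q = 6.0420e-04
Then change container volume by factor 0.5 (V_new/V_old).
Step 2:
                    E           B           M
  Initial      0.9671       17.73     0.05033
  Change      0.01224   -0.006118    -0.01835
  Equil        0.9793       17.73     0.03198
  solve Keq expr → x = -0.006118; check Q = 6.0420e-04

Direction: reverse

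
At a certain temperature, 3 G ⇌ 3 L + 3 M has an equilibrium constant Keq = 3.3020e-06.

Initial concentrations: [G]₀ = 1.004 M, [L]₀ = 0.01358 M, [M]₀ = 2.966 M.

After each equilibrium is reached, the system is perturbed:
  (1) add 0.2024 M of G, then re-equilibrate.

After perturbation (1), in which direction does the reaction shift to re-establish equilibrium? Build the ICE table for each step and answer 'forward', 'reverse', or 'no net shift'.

Direction: forward

Q₀ = 6.4567e-05 vs Keq = 3.3020e-06 ⇒ Q>K, reverse
Step 1:
                  G         L         M
  Initial     1.004   0.01358     2.966
  Change   0.008482 -0.008482 -0.008482
  Equil       1.012  0.005098     2.958
  solve Keq expr → x = -0.002827; check Q = 3.3020e-06
Then add 0.2024 M of G.
Step 2:
                  G         L         M
  Initial     1.215  0.005098     2.958
  Change  -0.001012  0.001012  0.001012
  Equil       1.214   0.00611     2.959
  solve Keq expr → x = 3.3730e-04; check Q = 3.3020e-06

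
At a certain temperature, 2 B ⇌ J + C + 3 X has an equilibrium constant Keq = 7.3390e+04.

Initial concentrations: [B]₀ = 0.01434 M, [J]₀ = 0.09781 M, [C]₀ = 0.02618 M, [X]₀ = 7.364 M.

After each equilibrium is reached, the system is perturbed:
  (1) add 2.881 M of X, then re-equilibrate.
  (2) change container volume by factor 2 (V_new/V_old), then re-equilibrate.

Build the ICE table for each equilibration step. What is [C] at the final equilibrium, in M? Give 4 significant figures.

Q₀ = 4973 vs Keq = 7.3390e+04 ⇒ Q<K, forward
Step 1:
                    B           J           C           X
  init        0.01434     0.09781     0.02618       7.364
  Δ          -0.01014    0.005072    0.005072     0.01522
  eq         0.004196      0.1029     0.03125       7.379
  solve Keq expr → x = 0.005072; check Q = 7.3390e+04
Then add 2.881 M of X.
Step 2:
                    B           J           C           X
  init       0.004196      0.1029     0.03125       10.26
  Δ            0.0025    -0.00125    -0.00125   -0.003749
  eq         0.006695      0.1016        0.03       10.26
  solve Keq expr → x = -0.00125; check Q = 7.3390e+04
Then change container volume by factor 2 (V_new/V_old).
Step 3:
                    B           J           C           X
  init       0.003348     0.05082       0.015       5.128
  Δ         -0.002109    0.001055    0.001055    0.003164
  eq         0.001238     0.05187     0.01606       5.131
  solve Keq expr → x = 0.001055; check Q = 7.3390e+04

[C]_eq = 0.01606 M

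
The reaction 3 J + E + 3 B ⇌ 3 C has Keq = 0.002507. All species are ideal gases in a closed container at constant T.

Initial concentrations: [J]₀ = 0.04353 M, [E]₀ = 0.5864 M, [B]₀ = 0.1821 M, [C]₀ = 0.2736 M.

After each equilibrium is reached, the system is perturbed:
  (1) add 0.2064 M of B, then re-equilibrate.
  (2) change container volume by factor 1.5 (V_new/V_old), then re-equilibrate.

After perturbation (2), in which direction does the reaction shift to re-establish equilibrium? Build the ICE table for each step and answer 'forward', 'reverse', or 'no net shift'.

Q₀ = 7.0123e+04 vs Keq = 0.002507 ⇒ Q>K, reverse
Step 1:
                   J          E          B          C
  init       0.04353     0.5864     0.1821     0.2736
  Δ           0.2578    0.08594     0.2578    -0.2578
  eq          0.3014     0.6723     0.4399    0.01578
  solve Keq expr → x = -0.08594; check Q = 0.002507
Then add 0.2064 M of B.
Step 2:
                   J          E          B          C
  init        0.3014     0.6723     0.6463    0.01578
  Δ        -0.006635  -0.002212  -0.006635   0.006635
  eq          0.2947     0.6701     0.6397    0.02241
  solve Keq expr → x = 0.002212; check Q = 0.002507
Then change container volume by factor 1.5 (V_new/V_old).
Step 3:
                   J          E          B          C
  init        0.1965     0.4468     0.4265    0.01494
  Δ         0.005845   0.001948   0.005845  -0.005845
  eq          0.2023     0.4487     0.4323   0.009096
  solve Keq expr → x = -0.001948; check Q = 0.002507

Direction: reverse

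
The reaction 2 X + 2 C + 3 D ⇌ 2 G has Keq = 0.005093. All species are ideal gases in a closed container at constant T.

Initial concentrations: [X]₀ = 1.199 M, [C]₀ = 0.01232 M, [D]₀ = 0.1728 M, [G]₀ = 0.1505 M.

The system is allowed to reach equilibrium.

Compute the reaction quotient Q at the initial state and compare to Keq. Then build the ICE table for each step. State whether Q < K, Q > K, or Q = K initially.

Q₀ = 2.0118e+04; Q > K (proceeds reverse)

Q₀ = 2.0118e+04 vs Keq = 0.005093 ⇒ Q>K, reverse
Step 1:
                    X           C           D           G
  init          1.199     0.01232      0.1728      0.1505
  Δ            0.1467      0.1467      0.2201     -0.1467
  eq            1.346      0.1591      0.3929    0.003762
  solve Keq expr → x = -0.07337; check Q = 0.005093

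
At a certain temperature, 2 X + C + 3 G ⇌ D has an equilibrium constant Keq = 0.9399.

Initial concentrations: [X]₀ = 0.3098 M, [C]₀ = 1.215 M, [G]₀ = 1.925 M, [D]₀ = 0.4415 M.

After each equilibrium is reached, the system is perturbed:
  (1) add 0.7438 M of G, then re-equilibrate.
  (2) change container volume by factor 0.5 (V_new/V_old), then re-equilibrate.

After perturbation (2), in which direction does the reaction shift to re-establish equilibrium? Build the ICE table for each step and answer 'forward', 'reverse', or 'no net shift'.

Q₀ = 0.5308 vs Keq = 0.9399 ⇒ Q<K, forward
Step 1:
                    X           C           G           D
  init         0.3098       1.215       1.925      0.4415
  Δ          -0.05209    -0.02604    -0.07813     0.02604
  eq           0.2577       1.189       1.847      0.4675
  solve Keq expr → x = 0.02604; check Q = 0.9399
Then add 0.7438 M of G.
Step 2:
                    X           C           G           D
  init         0.2577       1.189       2.591      0.4675
  Δ          -0.08092    -0.04046     -0.1214     0.04046
  eq           0.1768       1.148       2.469       0.508
  solve Keq expr → x = 0.04046; check Q = 0.9399
Then change container volume by factor 0.5 (V_new/V_old).
Step 3:
                    X           C           G           D
  init         0.3536       2.297       4.939       1.016
  Δ           -0.2753     -0.1376     -0.4129      0.1376
  eq          0.07831       2.159       4.526       1.154
  solve Keq expr → x = 0.1376; check Q = 0.9399

Direction: forward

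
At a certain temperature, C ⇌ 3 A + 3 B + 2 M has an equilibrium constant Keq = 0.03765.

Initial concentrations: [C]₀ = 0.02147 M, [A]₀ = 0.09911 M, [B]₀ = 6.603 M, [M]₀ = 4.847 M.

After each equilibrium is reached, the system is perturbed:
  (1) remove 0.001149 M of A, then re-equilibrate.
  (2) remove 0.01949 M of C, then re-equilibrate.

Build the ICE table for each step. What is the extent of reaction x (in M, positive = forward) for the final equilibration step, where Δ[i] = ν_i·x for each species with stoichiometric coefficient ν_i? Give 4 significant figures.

x = -3.2067e-04 M

Q₀ = 306.7 vs Keq = 0.03765 ⇒ Q>K, reverse
Step 1:
                  C         A         B         M
  I         0.02147   0.09911     6.603     4.847
  C         0.03078  -0.09233  -0.09233  -0.06156
  E         0.05225  0.006777     6.511     4.785
  solve Keq expr → x = -0.03078; check Q = 0.03765
Then remove 0.001149 M of A.
Step 2:
                  C         A         B         M
  I         0.05225  0.005628     6.511     4.785
  C       -3.7693e-04  0.001131  0.001131 7.5385e-04
  E         0.05187  0.006759     6.512     4.786
  solve Keq expr → x = 3.7693e-04; check Q = 0.03765
Then remove 0.01949 M of C.
Step 3:
                  C         A         B         M
  I         0.03238  0.006759     6.512     4.786
  C       3.2067e-04 -9.6201e-04 -9.6201e-04 -6.4134e-04
  E          0.0327  0.005797     6.511     4.786
  solve Keq expr → x = -3.2067e-04; check Q = 0.03765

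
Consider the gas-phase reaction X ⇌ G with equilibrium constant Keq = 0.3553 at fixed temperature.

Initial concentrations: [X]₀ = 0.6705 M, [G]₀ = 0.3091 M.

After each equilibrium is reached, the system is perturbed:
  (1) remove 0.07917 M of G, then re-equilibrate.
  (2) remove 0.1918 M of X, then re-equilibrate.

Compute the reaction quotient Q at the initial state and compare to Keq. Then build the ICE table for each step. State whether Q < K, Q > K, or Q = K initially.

Q₀ = 0.461; Q > K (proceeds reverse)

Q₀ = 0.461 vs Keq = 0.3553 ⇒ Q>K, reverse
Step 1:
                  X         G
  init       0.6705    0.3091
  Δ         0.05229  -0.05229
  eq         0.7228    0.2568
  solve Keq expr → x = -0.05229; check Q = 0.3553
Then remove 0.07917 M of G.
Step 2:
                  X         G
  init       0.7228    0.1776
  Δ        -0.05842   0.05842
  eq         0.6644    0.2361
  solve Keq expr → x = 0.05842; check Q = 0.3553
Then remove 0.1918 M of X.
Step 3:
                  X         G
  init       0.4726    0.2361
  Δ         0.05028  -0.05028
  eq         0.5229    0.1858
  solve Keq expr → x = -0.05028; check Q = 0.3553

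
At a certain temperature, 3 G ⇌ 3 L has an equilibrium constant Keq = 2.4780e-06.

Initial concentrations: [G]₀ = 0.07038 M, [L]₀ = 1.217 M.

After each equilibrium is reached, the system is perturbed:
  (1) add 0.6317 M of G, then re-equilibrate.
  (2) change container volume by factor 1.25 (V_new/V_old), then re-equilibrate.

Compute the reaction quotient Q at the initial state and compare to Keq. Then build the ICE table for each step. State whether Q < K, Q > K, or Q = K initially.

Q₀ = 5170; Q > K (proceeds reverse)

Q₀ = 5170 vs Keq = 2.4780e-06 ⇒ Q>K, reverse
Step 1:
                  G         L
  Initial   0.07038     1.217
  Change        1.2      -1.2
  Equil        1.27   0.01719
  solve Keq expr → x = -0.3999; check Q = 2.4780e-06
Then add 0.6317 M of G.
Step 2:
                  G         L
  Initial     1.902   0.01719
  Change  -0.008434  0.008434
  Equil       1.893   0.02562
  solve Keq expr → x = 0.002811; check Q = 2.4780e-06
Then change container volume by factor 1.25 (V_new/V_old).
Step 3:
                  G         L
  Initial     1.515    0.0205
  Change          0         0
  Equil       1.515    0.0205
  solve Keq expr → x = 0; check Q = 2.4780e-06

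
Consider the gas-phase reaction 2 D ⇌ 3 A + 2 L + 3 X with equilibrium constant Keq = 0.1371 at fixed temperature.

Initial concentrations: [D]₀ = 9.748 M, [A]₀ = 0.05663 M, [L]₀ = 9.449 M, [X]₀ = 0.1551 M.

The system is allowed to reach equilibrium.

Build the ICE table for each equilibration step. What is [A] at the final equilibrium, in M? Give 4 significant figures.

[A]_eq = 0.6581 M

Q₀ = 6.3667e-07 vs Keq = 0.1371 ⇒ Q<K, forward
Step 1:
                   D          A          L          X
  Initial      9.748    0.05663      9.449     0.1551
  Change      -0.401     0.6015      0.401     0.6015
  Equil        9.347     0.6581       9.85     0.7566
  solve Keq expr → x = 0.2005; check Q = 0.1371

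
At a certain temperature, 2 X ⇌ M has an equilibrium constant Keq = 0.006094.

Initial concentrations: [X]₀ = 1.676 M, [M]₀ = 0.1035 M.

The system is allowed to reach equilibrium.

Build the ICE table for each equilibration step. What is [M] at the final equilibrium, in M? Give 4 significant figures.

Q₀ = 0.03685 vs Keq = 0.006094 ⇒ Q>K, reverse
Step 1:
                   X          M
  I            1.676     0.1035
  C           0.1657   -0.08283
  E            1.842    0.02067
  solve Keq expr → x = -0.08283; check Q = 0.006094

[M]_eq = 0.02067 M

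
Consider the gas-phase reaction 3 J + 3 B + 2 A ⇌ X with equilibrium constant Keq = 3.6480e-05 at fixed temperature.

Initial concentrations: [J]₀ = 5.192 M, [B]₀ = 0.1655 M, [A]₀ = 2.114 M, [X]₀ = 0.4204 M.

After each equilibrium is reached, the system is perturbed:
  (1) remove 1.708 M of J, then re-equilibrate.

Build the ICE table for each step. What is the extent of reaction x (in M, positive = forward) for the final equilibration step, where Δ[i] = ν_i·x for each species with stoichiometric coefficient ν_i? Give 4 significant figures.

Q₀ = 0.1483 vs Keq = 3.6480e-05 ⇒ Q>K, reverse
Step 1:
                  J         B         A         X
  Initial     5.192    0.1655     2.114    0.4204
  Change     0.9727    0.9727    0.6485   -0.3242
  Equil       6.165     1.138     2.762   0.09617
  solve Keq expr → x = -0.3242; check Q = 3.6480e-05
Then remove 1.708 M of J.
Step 2:
                  J         B         A         X
  Initial     4.457     1.138     2.762   0.09617
  Change     0.1198    0.1198   0.07986  -0.03993
  Equil       4.576     1.258     2.842   0.05624
  solve Keq expr → x = -0.03993; check Q = 3.6480e-05

x = -0.03993 M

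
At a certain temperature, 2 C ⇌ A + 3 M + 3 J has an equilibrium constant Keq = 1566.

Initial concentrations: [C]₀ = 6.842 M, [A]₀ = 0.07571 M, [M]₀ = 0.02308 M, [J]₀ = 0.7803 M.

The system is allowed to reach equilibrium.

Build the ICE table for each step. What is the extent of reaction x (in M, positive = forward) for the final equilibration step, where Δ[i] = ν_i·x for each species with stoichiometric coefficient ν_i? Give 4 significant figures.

Q₀ = 9.4467e-09 vs Keq = 1566 ⇒ Q<K, forward
Step 1:
                    C           A           M           J
  I             6.842     0.07571     0.02308      0.7803
  C            -3.028       1.514       4.541       4.541
  E             3.814        1.59       4.565       5.322
  solve Keq expr → x = 1.514; check Q = 1566

x = 1.514 M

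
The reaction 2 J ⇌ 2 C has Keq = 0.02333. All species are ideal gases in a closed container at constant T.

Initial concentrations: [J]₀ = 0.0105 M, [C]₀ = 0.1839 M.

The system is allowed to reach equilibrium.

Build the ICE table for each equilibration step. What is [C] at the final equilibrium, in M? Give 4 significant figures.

[C]_eq = 0.02576 M

Q₀ = 306.8 vs Keq = 0.02333 ⇒ Q>K, reverse
Step 1:
                   J          C
  Initial     0.0105     0.1839
  Change      0.1581    -0.1581
  Equil       0.1686    0.02576
  solve Keq expr → x = -0.07907; check Q = 0.02333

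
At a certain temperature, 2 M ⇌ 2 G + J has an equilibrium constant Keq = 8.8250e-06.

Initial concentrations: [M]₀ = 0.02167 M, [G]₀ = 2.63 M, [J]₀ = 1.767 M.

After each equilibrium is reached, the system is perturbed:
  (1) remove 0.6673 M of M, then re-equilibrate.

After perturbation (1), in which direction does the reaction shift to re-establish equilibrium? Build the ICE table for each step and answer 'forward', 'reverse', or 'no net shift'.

Q₀ = 2.6027e+04 vs Keq = 8.8250e-06 ⇒ Q>K, reverse
Step 1:
                  M         G         J
  init      0.02167      2.63     1.767
  Δ           2.618    -2.618    -1.309
  eq           2.64   0.01159    0.4578
  solve Keq expr → x = -1.309; check Q = 8.8250e-06
Then remove 0.6673 M of M.
Step 2:
                  M         G         J
  init        1.973   0.01159    0.4578
  Δ        0.002903 -0.002903 -0.001452
  eq          1.976  0.008688    0.4563
  solve Keq expr → x = -0.001452; check Q = 8.8250e-06

Direction: reverse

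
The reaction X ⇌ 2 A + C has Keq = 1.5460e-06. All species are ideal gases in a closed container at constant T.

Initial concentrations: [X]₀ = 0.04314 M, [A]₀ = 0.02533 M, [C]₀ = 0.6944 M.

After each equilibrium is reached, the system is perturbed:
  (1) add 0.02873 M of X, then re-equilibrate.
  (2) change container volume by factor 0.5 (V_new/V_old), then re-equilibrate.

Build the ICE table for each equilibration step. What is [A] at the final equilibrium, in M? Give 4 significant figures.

[A]_eq = 4.3752e-04 M

Q₀ = 0.01033 vs Keq = 1.5460e-06 ⇒ Q>K, reverse
Step 1:
                    X           A           C
  Initial     0.04314     0.02533      0.6944
  Change      0.01249    -0.02497    -0.01249
  Equil       0.05563  3.5513e-04      0.6819
  solve Keq expr → x = -0.01249; check Q = 1.5460e-06
Then add 0.02873 M of X.
Step 2:
                    X           A           C
  Initial     0.08436  3.5513e-04      0.6819
  Change  -4.1038e-05  8.2075e-05  4.1038e-05
  Equil       0.08432  4.3720e-04       0.682
  solve Keq expr → x = 4.1038e-05; check Q = 1.5460e-06
Then change container volume by factor 0.5 (V_new/V_old).
Step 3:
                    X           A           C
  Initial      0.1686  8.7441e-04       1.364
  Change   2.1844e-04 -4.3689e-04 -2.1844e-04
  Equil        0.1689  4.3752e-04       1.364
  solve Keq expr → x = -2.1844e-04; check Q = 1.5460e-06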